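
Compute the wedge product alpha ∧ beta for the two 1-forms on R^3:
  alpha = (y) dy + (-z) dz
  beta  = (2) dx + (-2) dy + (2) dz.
alpha ∧ beta = (-2*y) dx ∧ dy + (2*y - 2*z) dy ∧ dz + (2*z) dx ∧ dz

Distribute the wedge, using dx_i ∧ dx_j = -dx_j ∧ dx_i and dx_i ∧ dx_i = 0. For each pair (i, j) with i < j, the coefficient of dx_i ∧ dx_j in alpha ∧ beta is (alpha_i * beta_j - alpha_j * beta_i). Collecting: alpha ∧ beta = (-2*y) dx ∧ dy + (2*y - 2*z) dy ∧ dz + (2*z) dx ∧ dz.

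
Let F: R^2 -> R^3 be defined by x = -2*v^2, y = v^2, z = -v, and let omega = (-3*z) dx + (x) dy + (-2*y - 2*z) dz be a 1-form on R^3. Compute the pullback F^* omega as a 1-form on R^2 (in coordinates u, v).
F^* omega = (2*v*(-2*v^2 - 5*v - 1)) dv

Using F^*(f dg) = (f ∘ F) d(g ∘ F), substitute each coordinate x_i by F_i(u, v) in f_i, and replace dx_i by d F_i = (∂F_i/∂u) du + (∂F_i/∂v) dv.
  For the x component: f_1(F) = 3*v; d F_1 = (0) du + (-4*v) dv
  For the y component: f_2(F) = -2*v^2; d F_2 = (0) du + (2*v) dv
  For the z component: f_3(F) = 2*v*(1 - v); d F_3 = (0) du + (-1) dv
Combining and collecting du, dv coefficients:
  coeff of du: 0
  coeff of dv: 2*v*(-2*v^2 - 5*v - 1)
F^* omega = (2*v*(-2*v^2 - 5*v - 1)) dv.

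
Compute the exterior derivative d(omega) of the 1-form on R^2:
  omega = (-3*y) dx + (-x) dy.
d(omega) = (2) dx ∧ dy

For a 1-form omega = sum_i f_i dx_i, the exterior derivative is
  d(omega) = sum_{i < j} (∂f_j/∂x_i - ∂f_i/∂x_j) dx_i ∧ dx_j.
  coefficient of dx ∧ dy: ∂f_2/∂x - ∂f_1/∂y = ∂(-x)/∂x - ∂(-3*y)/∂y = 2
Assembling: d(omega) = (2) dx ∧ dy.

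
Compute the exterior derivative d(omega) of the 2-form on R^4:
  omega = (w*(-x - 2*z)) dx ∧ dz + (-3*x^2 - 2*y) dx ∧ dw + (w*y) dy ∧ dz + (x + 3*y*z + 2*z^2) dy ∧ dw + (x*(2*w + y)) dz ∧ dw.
d(omega) = (2*w - x + y - 2*z) dx ∧ dz ∧ dw + (3) dx ∧ dy ∧ dw + (x - 2*y - 4*z) dy ∧ dz ∧ dw

For a 2-form omega = sum_{i<j} g_{ij} dx_i ∧ dx_j, the exterior derivative is
  d(omega) = sum_{i<j} d(g_{ij}) ∧ dx_i ∧ dx_j = sum_{i<j, k} (∂g_{ij}/∂x_k) dx_k ∧ dx_i ∧ dx_j.
Expand each term, using dx_k ∧ dx_i ∧ dx_j = sgn(permutation) dx_{(a)} ∧ dx_{(b)} ∧ dx_{(c)} with (a < b < c) sorted:
  d(w*(-x - 2*z)) includes (∂/∂w)(w*(-x - 2*z)) dw = (-x - 2*z) dw, which multiplied by dx ∧ dz gives (-x - 2*z) dx ∧ dz ∧ dw
  d(-3*x^2 - 2*y) includes (∂/∂y)(-3*x^2 - 2*y) dy = (-2) dy, which multiplied by dx ∧ dw gives (2) dx ∧ dy ∧ dw
  d(w*y) includes (∂/∂w)(w*y) dw = (y) dw, which multiplied by dy ∧ dz gives (y) dy ∧ dz ∧ dw
  d(x + 3*y*z + 2*z^2) includes (∂/∂x)(x + 3*y*z + 2*z^2) dx = (1) dx, which multiplied by dy ∧ dw gives (1) dx ∧ dy ∧ dw
  d(x + 3*y*z + 2*z^2) includes (∂/∂z)(x + 3*y*z + 2*z^2) dz = (3*y + 4*z) dz, which multiplied by dy ∧ dw gives (-3*y - 4*z) dy ∧ dz ∧ dw
  d(x*(2*w + y)) includes (∂/∂x)(x*(2*w + y)) dx = (2*w + y) dx, which multiplied by dz ∧ dw gives (2*w + y) dx ∧ dz ∧ dw
  d(x*(2*w + y)) includes (∂/∂y)(x*(2*w + y)) dy = (x) dy, which multiplied by dz ∧ dw gives (x) dy ∧ dz ∧ dw
Collecting like 3-forms: d(omega) = (2*w - x + y - 2*z) dx ∧ dz ∧ dw + (3) dx ∧ dy ∧ dw + (x - 2*y - 4*z) dy ∧ dz ∧ dw.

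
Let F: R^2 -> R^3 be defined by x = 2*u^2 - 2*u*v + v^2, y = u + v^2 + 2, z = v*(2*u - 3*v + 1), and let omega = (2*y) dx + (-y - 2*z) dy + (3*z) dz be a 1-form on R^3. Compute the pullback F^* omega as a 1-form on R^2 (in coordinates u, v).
F^* omega = (8*u^2 + 20*u*v^2 - 8*u*v + 15*u - 22*v^3 + 11*v^2 - 10*v - 2) du + (12*u^2*v - 4*u^2 - 66*u*v^2 + 14*u*v - 8*u + 68*v^3 - 31*v^2 + 7*v) dv

Using F^*(f dg) = (f ∘ F) d(g ∘ F), substitute each coordinate x_i by F_i(u, v) in f_i, and replace dx_i by d F_i = (∂F_i/∂u) du + (∂F_i/∂v) dv.
  For the x component: f_1(F) = 2*u + 2*v^2 + 4; d F_1 = (4*u - 2*v) du + (-2*u + 2*v) dv
  For the y component: f_2(F) = -4*u*v - u + 5*v^2 - 2*v - 2; d F_2 = (1) du + (2*v) dv
  For the z component: f_3(F) = 3*v*(2*u - 3*v + 1); d F_3 = (2*v) du + (2*u - 6*v + 1) dv
Combining and collecting du, dv coefficients:
  coeff of du: 8*u^2 + 20*u*v^2 - 8*u*v + 15*u - 22*v^3 + 11*v^2 - 10*v - 2
  coeff of dv: 12*u^2*v - 4*u^2 - 66*u*v^2 + 14*u*v - 8*u + 68*v^3 - 31*v^2 + 7*v
F^* omega = (8*u^2 + 20*u*v^2 - 8*u*v + 15*u - 22*v^3 + 11*v^2 - 10*v - 2) du + (12*u^2*v - 4*u^2 - 66*u*v^2 + 14*u*v - 8*u + 68*v^3 - 31*v^2 + 7*v) dv.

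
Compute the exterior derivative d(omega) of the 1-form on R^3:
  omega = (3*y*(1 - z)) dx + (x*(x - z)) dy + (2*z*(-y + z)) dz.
d(omega) = (2*x + 2*z - 3) dx ∧ dy + (3*y) dx ∧ dz + (x - 2*z) dy ∧ dz

For a 1-form omega = sum_i f_i dx_i, the exterior derivative is
  d(omega) = sum_{i < j} (∂f_j/∂x_i - ∂f_i/∂x_j) dx_i ∧ dx_j.
  coefficient of dx ∧ dy: ∂f_2/∂x - ∂f_1/∂y = ∂(x*(x - z))/∂x - ∂(3*y*(1 - z))/∂y = 2*x + 2*z - 3
  coefficient of dx ∧ dz: ∂f_3/∂x - ∂f_1/∂z = ∂(2*z*(-y + z))/∂x - ∂(3*y*(1 - z))/∂z = 3*y
  coefficient of dy ∧ dz: ∂f_3/∂y - ∂f_2/∂z = ∂(2*z*(-y + z))/∂y - ∂(x*(x - z))/∂z = x - 2*z
Assembling: d(omega) = (2*x + 2*z - 3) dx ∧ dy + (3*y) dx ∧ dz + (x - 2*z) dy ∧ dz.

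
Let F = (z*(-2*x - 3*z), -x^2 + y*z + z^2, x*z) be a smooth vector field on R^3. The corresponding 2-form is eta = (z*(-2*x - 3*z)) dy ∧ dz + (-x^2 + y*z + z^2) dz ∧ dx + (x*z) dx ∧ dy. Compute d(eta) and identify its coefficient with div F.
d(eta) = (x - z) dx ∧ dy ∧ dz; div F = x - z

For a 2-form in R^3 of the form above, applying d gives a 3-form with coefficient ∂P/∂x + ∂Q/∂y + ∂R/∂z:
  ∂P/∂x = -2*z
  ∂Q/∂y = z
  ∂R/∂z = x
Sum = x - z, which is exactly div F.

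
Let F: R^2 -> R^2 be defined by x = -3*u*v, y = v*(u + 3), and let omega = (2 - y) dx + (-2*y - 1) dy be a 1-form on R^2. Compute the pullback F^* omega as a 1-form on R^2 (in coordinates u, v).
F^* omega = (v*(u*v + 3*v - 7)) du + (u^2*v - 3*u*v - 7*u - 18*v - 3) dv

Using F^*(f dg) = (f ∘ F) d(g ∘ F), substitute each coordinate x_i by F_i(u, v) in f_i, and replace dx_i by d F_i = (∂F_i/∂u) du + (∂F_i/∂v) dv.
  For the x component: f_1(F) = -u*v - 3*v + 2; d F_1 = (-3*v) du + (-3*u) dv
  For the y component: f_2(F) = -2*u*v - 6*v - 1; d F_2 = (v) du + (u + 3) dv
Combining and collecting du, dv coefficients:
  coeff of du: v*(u*v + 3*v - 7)
  coeff of dv: u^2*v - 3*u*v - 7*u - 18*v - 3
F^* omega = (v*(u*v + 3*v - 7)) du + (u^2*v - 3*u*v - 7*u - 18*v - 3) dv.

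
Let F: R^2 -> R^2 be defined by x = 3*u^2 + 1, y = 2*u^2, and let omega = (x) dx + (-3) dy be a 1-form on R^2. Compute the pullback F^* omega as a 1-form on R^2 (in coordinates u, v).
F^* omega = (18*u^3 - 6*u) du

Using F^*(f dg) = (f ∘ F) d(g ∘ F), substitute each coordinate x_i by F_i(u, v) in f_i, and replace dx_i by d F_i = (∂F_i/∂u) du + (∂F_i/∂v) dv.
  For the x component: f_1(F) = 3*u^2 + 1; d F_1 = (6*u) du + (0) dv
  For the y component: f_2(F) = -3; d F_2 = (4*u) du + (0) dv
Combining and collecting du, dv coefficients:
  coeff of du: 18*u^3 - 6*u
  coeff of dv: 0
F^* omega = (18*u^3 - 6*u) du.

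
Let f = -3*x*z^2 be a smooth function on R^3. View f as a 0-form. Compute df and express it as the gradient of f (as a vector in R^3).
df = (-3*z^2) dx + (0) dy + (-6*x*z) dz; grad f = (-3*z^2, 0, -6*x*z)

For a 0-form f, d f = (∂f/∂x) dx + (∂f/∂y) dy + (∂f/∂z) dz. The components of the vector representation are exactly the entries of grad f in Cartesian coordinates:
  ∂f/∂x = -3*z^2
  ∂f/∂y = 0
  ∂f/∂z = -6*x*z.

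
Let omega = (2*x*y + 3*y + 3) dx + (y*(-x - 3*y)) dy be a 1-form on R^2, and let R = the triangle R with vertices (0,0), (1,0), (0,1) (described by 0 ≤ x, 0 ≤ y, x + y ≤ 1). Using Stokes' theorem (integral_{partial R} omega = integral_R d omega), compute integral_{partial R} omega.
integral_(partial R) omega = -2

Stokes: integral_partial_R omega = integral_R d omega with d omega = (∂Q/∂x - ∂P/∂y) dx ∧ dy.
  ∂Q/∂x = -y
  ∂P/∂y = 2*x + 3
  integrand = ∂Q/∂x - ∂P/∂y = -2*x - y - 3.
Integrating over R: integral_0^1 integral_0^{1-x} (-2*x - y - 3) dy dx = -2.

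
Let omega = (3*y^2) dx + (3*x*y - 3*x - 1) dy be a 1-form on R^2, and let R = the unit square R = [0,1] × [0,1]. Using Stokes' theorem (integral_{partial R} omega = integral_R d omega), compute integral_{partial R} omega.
integral_(partial R) omega = -9/2

Stokes: integral_partial_R omega = integral_R d omega with d omega = (∂Q/∂x - ∂P/∂y) dx ∧ dy.
  ∂Q/∂x = 3*y - 3
  ∂P/∂y = 6*y
  integrand = ∂Q/∂x - ∂P/∂y = -3*y - 3.
Integrating over R: integral_0^1 integral_0^1 (-3*y - 3) dx dy = -9/2.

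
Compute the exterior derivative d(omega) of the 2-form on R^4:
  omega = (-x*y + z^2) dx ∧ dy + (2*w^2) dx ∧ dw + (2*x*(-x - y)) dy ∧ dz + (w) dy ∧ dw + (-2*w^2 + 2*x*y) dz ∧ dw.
d(omega) = (-4*x - 2*y + 2*z) dx ∧ dy ∧ dz + (2*y) dx ∧ dz ∧ dw + (2*x) dy ∧ dz ∧ dw

For a 2-form omega = sum_{i<j} g_{ij} dx_i ∧ dx_j, the exterior derivative is
  d(omega) = sum_{i<j} d(g_{ij}) ∧ dx_i ∧ dx_j = sum_{i<j, k} (∂g_{ij}/∂x_k) dx_k ∧ dx_i ∧ dx_j.
Expand each term, using dx_k ∧ dx_i ∧ dx_j = sgn(permutation) dx_{(a)} ∧ dx_{(b)} ∧ dx_{(c)} with (a < b < c) sorted:
  d(-x*y + z^2) includes (∂/∂z)(-x*y + z^2) dz = (2*z) dz, which multiplied by dx ∧ dy gives (2*z) dx ∧ dy ∧ dz
  d(2*x*(-x - y)) includes (∂/∂x)(2*x*(-x - y)) dx = (-4*x - 2*y) dx, which multiplied by dy ∧ dz gives (-4*x - 2*y) dx ∧ dy ∧ dz
  d(-2*w^2 + 2*x*y) includes (∂/∂x)(-2*w^2 + 2*x*y) dx = (2*y) dx, which multiplied by dz ∧ dw gives (2*y) dx ∧ dz ∧ dw
  d(-2*w^2 + 2*x*y) includes (∂/∂y)(-2*w^2 + 2*x*y) dy = (2*x) dy, which multiplied by dz ∧ dw gives (2*x) dy ∧ dz ∧ dw
Collecting like 3-forms: d(omega) = (-4*x - 2*y + 2*z) dx ∧ dy ∧ dz + (2*y) dx ∧ dz ∧ dw + (2*x) dy ∧ dz ∧ dw.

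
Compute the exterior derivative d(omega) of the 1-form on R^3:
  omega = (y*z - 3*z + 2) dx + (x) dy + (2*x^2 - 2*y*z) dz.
d(omega) = (1 - z) dx ∧ dy + (4*x - y + 3) dx ∧ dz + (-2*z) dy ∧ dz

For a 1-form omega = sum_i f_i dx_i, the exterior derivative is
  d(omega) = sum_{i < j} (∂f_j/∂x_i - ∂f_i/∂x_j) dx_i ∧ dx_j.
  coefficient of dx ∧ dy: ∂f_2/∂x - ∂f_1/∂y = ∂(x)/∂x - ∂(y*z - 3*z + 2)/∂y = 1 - z
  coefficient of dx ∧ dz: ∂f_3/∂x - ∂f_1/∂z = ∂(2*x^2 - 2*y*z)/∂x - ∂(y*z - 3*z + 2)/∂z = 4*x - y + 3
  coefficient of dy ∧ dz: ∂f_3/∂y - ∂f_2/∂z = ∂(2*x^2 - 2*y*z)/∂y - ∂(x)/∂z = -2*z
Assembling: d(omega) = (1 - z) dx ∧ dy + (4*x - y + 3) dx ∧ dz + (-2*z) dy ∧ dz.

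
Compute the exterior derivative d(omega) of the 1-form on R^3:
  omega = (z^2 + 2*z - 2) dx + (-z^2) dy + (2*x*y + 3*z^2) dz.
d(omega) = (2*y - 2*z - 2) dx ∧ dz + (2*x + 2*z) dy ∧ dz

For a 1-form omega = sum_i f_i dx_i, the exterior derivative is
  d(omega) = sum_{i < j} (∂f_j/∂x_i - ∂f_i/∂x_j) dx_i ∧ dx_j.
  coefficient of dx ∧ dz: ∂f_3/∂x - ∂f_1/∂z = ∂(2*x*y + 3*z^2)/∂x - ∂(z^2 + 2*z - 2)/∂z = 2*y - 2*z - 2
  coefficient of dy ∧ dz: ∂f_3/∂y - ∂f_2/∂z = ∂(2*x*y + 3*z^2)/∂y - ∂(-z^2)/∂z = 2*x + 2*z
Assembling: d(omega) = (2*y - 2*z - 2) dx ∧ dz + (2*x + 2*z) dy ∧ dz.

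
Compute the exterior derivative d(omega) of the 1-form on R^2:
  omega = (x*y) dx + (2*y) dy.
d(omega) = (-x) dx ∧ dy

For a 1-form omega = sum_i f_i dx_i, the exterior derivative is
  d(omega) = sum_{i < j} (∂f_j/∂x_i - ∂f_i/∂x_j) dx_i ∧ dx_j.
  coefficient of dx ∧ dy: ∂f_2/∂x - ∂f_1/∂y = ∂(2*y)/∂x - ∂(x*y)/∂y = -x
Assembling: d(omega) = (-x) dx ∧ dy.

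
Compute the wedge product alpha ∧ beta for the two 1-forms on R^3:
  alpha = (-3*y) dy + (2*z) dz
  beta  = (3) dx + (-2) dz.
alpha ∧ beta = (9*y) dx ∧ dy + (6*y) dy ∧ dz + (-6*z) dx ∧ dz

Distribute the wedge, using dx_i ∧ dx_j = -dx_j ∧ dx_i and dx_i ∧ dx_i = 0. For each pair (i, j) with i < j, the coefficient of dx_i ∧ dx_j in alpha ∧ beta is (alpha_i * beta_j - alpha_j * beta_i). Collecting: alpha ∧ beta = (9*y) dx ∧ dy + (6*y) dy ∧ dz + (-6*z) dx ∧ dz.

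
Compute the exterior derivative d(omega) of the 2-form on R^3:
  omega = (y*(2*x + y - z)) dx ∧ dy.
d(omega) = (-y) dx ∧ dy ∧ dz

For a 2-form omega = sum_{i<j} g_{ij} dx_i ∧ dx_j, the exterior derivative is
  d(omega) = sum_{i<j} d(g_{ij}) ∧ dx_i ∧ dx_j = sum_{i<j, k} (∂g_{ij}/∂x_k) dx_k ∧ dx_i ∧ dx_j.
Expand each term, using dx_k ∧ dx_i ∧ dx_j = sgn(permutation) dx_{(a)} ∧ dx_{(b)} ∧ dx_{(c)} with (a < b < c) sorted:
  d(y*(2*x + y - z)) includes (∂/∂z)(y*(2*x + y - z)) dz = (-y) dz, which multiplied by dx ∧ dy gives (-y) dx ∧ dy ∧ dz
Collecting like 3-forms: d(omega) = (-y) dx ∧ dy ∧ dz.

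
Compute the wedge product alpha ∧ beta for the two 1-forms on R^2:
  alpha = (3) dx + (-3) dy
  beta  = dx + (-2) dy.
alpha ∧ beta = (-3) dx ∧ dy

Distribute the wedge, using dx_i ∧ dx_j = -dx_j ∧ dx_i and dx_i ∧ dx_i = 0. For each pair (i, j) with i < j, the coefficient of dx_i ∧ dx_j in alpha ∧ beta is (alpha_i * beta_j - alpha_j * beta_i). Collecting: alpha ∧ beta = (-3) dx ∧ dy.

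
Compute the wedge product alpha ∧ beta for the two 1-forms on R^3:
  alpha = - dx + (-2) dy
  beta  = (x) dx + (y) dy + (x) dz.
alpha ∧ beta = (2*x - y) dx ∧ dy + (-x) dx ∧ dz + (-2*x) dy ∧ dz

Distribute the wedge, using dx_i ∧ dx_j = -dx_j ∧ dx_i and dx_i ∧ dx_i = 0. For each pair (i, j) with i < j, the coefficient of dx_i ∧ dx_j in alpha ∧ beta is (alpha_i * beta_j - alpha_j * beta_i). Collecting: alpha ∧ beta = (2*x - y) dx ∧ dy + (-x) dx ∧ dz + (-2*x) dy ∧ dz.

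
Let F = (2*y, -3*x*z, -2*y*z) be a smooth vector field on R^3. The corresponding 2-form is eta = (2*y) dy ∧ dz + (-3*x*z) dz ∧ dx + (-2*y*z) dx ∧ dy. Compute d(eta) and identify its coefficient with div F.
d(eta) = (-2*y) dx ∧ dy ∧ dz; div F = -2*y

For a 2-form in R^3 of the form above, applying d gives a 3-form with coefficient ∂P/∂x + ∂Q/∂y + ∂R/∂z:
  ∂P/∂x = 0
  ∂Q/∂y = 0
  ∂R/∂z = -2*y
Sum = -2*y, which is exactly div F.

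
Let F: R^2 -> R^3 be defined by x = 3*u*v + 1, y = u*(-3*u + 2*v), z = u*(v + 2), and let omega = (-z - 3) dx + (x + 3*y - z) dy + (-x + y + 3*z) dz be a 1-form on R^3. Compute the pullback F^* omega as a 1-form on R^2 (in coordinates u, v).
F^* omega = (54*u^3 - 69*u^2*v + 6*u^2 + 15*u*v^2 + 6*u - 8*v - 2) du + (u*(-21*u^2 + 15*u*v - 4*u - 8)) dv

Using F^*(f dg) = (f ∘ F) d(g ∘ F), substitute each coordinate x_i by F_i(u, v) in f_i, and replace dx_i by d F_i = (∂F_i/∂u) du + (∂F_i/∂v) dv.
  For the x component: f_1(F) = -u*v - 2*u - 3; d F_1 = (3*v) du + (3*u) dv
  For the y component: f_2(F) = -9*u^2 + 8*u*v - 2*u + 1; d F_2 = (-6*u + 2*v) du + (2*u) dv
  For the z component: f_3(F) = -3*u^2 + 2*u*v + 6*u - 1; d F_3 = (v + 2) du + (u) dv
Combining and collecting du, dv coefficients:
  coeff of du: 54*u^3 - 69*u^2*v + 6*u^2 + 15*u*v^2 + 6*u - 8*v - 2
  coeff of dv: u*(-21*u^2 + 15*u*v - 4*u - 8)
F^* omega = (54*u^3 - 69*u^2*v + 6*u^2 + 15*u*v^2 + 6*u - 8*v - 2) du + (u*(-21*u^2 + 15*u*v - 4*u - 8)) dv.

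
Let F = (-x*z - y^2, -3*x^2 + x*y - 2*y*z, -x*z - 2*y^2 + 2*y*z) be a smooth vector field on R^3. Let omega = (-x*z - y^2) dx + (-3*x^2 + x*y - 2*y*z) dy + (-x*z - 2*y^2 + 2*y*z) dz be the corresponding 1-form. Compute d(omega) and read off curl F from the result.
d(omega) = (-2*y + 2*z) dy ∧ dz + (-x + z) dz ∧ dx + (-6*x + 3*y) dx ∧ dy; curl F = (-2*y + 2*z, -x + z, -6*x + 3*y)

d omega = sum_{i<j} (∂f_j/∂x_i - ∂f_i/∂x_j) dx_i ∧ dx_j. Under the identification (dy ∧ dz, dz ∧ dx, dx ∧ dy) ↔ (e_x, e_y, e_z), the coefficients are exactly the components of curl F. Compute:
  ∂R/∂y - ∂Q/∂z = (-4*y + 2*z) - (-2*y) = -2*y + 2*z
  ∂P/∂z - ∂R/∂x = (-x) - (-z) = -x + z
  ∂Q/∂x - ∂P/∂y = (-6*x + y) - (-2*y) = -6*x + 3*y.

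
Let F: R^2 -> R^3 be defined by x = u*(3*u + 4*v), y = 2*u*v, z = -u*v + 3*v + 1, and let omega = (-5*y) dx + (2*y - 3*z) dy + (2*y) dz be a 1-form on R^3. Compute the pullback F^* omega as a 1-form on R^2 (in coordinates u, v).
F^* omega = (6*v*(-10*u^2 - 5*u*v - 3*v - 1)) du + (6*u*(-5*u*v - v - 1)) dv

Using F^*(f dg) = (f ∘ F) d(g ∘ F), substitute each coordinate x_i by F_i(u, v) in f_i, and replace dx_i by d F_i = (∂F_i/∂u) du + (∂F_i/∂v) dv.
  For the x component: f_1(F) = -10*u*v; d F_1 = (6*u + 4*v) du + (4*u) dv
  For the y component: f_2(F) = 7*u*v - 9*v - 3; d F_2 = (2*v) du + (2*u) dv
  For the z component: f_3(F) = 4*u*v; d F_3 = (-v) du + (3 - u) dv
Combining and collecting du, dv coefficients:
  coeff of du: 6*v*(-10*u^2 - 5*u*v - 3*v - 1)
  coeff of dv: 6*u*(-5*u*v - v - 1)
F^* omega = (6*v*(-10*u^2 - 5*u*v - 3*v - 1)) du + (6*u*(-5*u*v - v - 1)) dv.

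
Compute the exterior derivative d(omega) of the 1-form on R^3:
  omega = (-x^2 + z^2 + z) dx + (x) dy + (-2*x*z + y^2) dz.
d(omega) = (1) dx ∧ dy + (-4*z - 1) dx ∧ dz + (2*y) dy ∧ dz

For a 1-form omega = sum_i f_i dx_i, the exterior derivative is
  d(omega) = sum_{i < j} (∂f_j/∂x_i - ∂f_i/∂x_j) dx_i ∧ dx_j.
  coefficient of dx ∧ dy: ∂f_2/∂x - ∂f_1/∂y = ∂(x)/∂x - ∂(-x^2 + z^2 + z)/∂y = 1
  coefficient of dx ∧ dz: ∂f_3/∂x - ∂f_1/∂z = ∂(-2*x*z + y^2)/∂x - ∂(-x^2 + z^2 + z)/∂z = -4*z - 1
  coefficient of dy ∧ dz: ∂f_3/∂y - ∂f_2/∂z = ∂(-2*x*z + y^2)/∂y - ∂(x)/∂z = 2*y
Assembling: d(omega) = (1) dx ∧ dy + (-4*z - 1) dx ∧ dz + (2*y) dy ∧ dz.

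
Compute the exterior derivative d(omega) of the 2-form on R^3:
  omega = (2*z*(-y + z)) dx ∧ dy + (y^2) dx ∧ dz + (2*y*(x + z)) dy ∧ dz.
d(omega) = (-2*y + 4*z) dx ∧ dy ∧ dz

For a 2-form omega = sum_{i<j} g_{ij} dx_i ∧ dx_j, the exterior derivative is
  d(omega) = sum_{i<j} d(g_{ij}) ∧ dx_i ∧ dx_j = sum_{i<j, k} (∂g_{ij}/∂x_k) dx_k ∧ dx_i ∧ dx_j.
Expand each term, using dx_k ∧ dx_i ∧ dx_j = sgn(permutation) dx_{(a)} ∧ dx_{(b)} ∧ dx_{(c)} with (a < b < c) sorted:
  d(2*z*(-y + z)) includes (∂/∂z)(2*z*(-y + z)) dz = (-2*y + 4*z) dz, which multiplied by dx ∧ dy gives (-2*y + 4*z) dx ∧ dy ∧ dz
  d(y^2) includes (∂/∂y)(y^2) dy = (2*y) dy, which multiplied by dx ∧ dz gives (-2*y) dx ∧ dy ∧ dz
  d(2*y*(x + z)) includes (∂/∂x)(2*y*(x + z)) dx = (2*y) dx, which multiplied by dy ∧ dz gives (2*y) dx ∧ dy ∧ dz
Collecting like 3-forms: d(omega) = (-2*y + 4*z) dx ∧ dy ∧ dz.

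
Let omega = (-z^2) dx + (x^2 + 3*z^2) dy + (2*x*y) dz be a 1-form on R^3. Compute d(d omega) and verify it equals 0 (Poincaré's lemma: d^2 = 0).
d(d omega) = 0

Step 1: d omega = sum_{i<j} (∂f_j/∂x_i - ∂f_i/∂x_j) dx_i ∧ dx_j:
  coeff of dx ∧ dy: 2*x
  coeff of dx ∧ dz: 2*y + 2*z
  coeff of dy ∧ dz: 2*x - 6*z
Step 2: Apply d again to each 2-form coefficient. The only possible 3-form in R^3 is dx ∧ dy ∧ dz, with coefficient
  ∂(coeff of dy∧dz)/∂x - ∂(coeff of dx∧dz)/∂y + ∂(coeff of dx∧dy)/∂z
  = ∂/∂x (2*x - 6*z) - ∂/∂y (2*y + 2*z) + ∂/∂z (2*x).
Each of these terms simplifies to sums of mixed partials that cancel in pairs. The result is 0 (by equality of mixed partials for smooth functions — Schwarz / Clairaut).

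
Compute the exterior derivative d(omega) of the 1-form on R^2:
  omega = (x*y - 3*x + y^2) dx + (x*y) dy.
d(omega) = (-x - y) dx ∧ dy

For a 1-form omega = sum_i f_i dx_i, the exterior derivative is
  d(omega) = sum_{i < j} (∂f_j/∂x_i - ∂f_i/∂x_j) dx_i ∧ dx_j.
  coefficient of dx ∧ dy: ∂f_2/∂x - ∂f_1/∂y = ∂(x*y)/∂x - ∂(x*y - 3*x + y^2)/∂y = -x - y
Assembling: d(omega) = (-x - y) dx ∧ dy.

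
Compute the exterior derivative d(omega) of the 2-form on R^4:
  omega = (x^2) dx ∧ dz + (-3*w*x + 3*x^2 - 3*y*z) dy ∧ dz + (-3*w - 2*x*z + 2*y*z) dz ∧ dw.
d(omega) = (-3*w + 6*x) dx ∧ dy ∧ dz + (-3*x + 2*z) dy ∧ dz ∧ dw + (-2*z) dx ∧ dz ∧ dw

For a 2-form omega = sum_{i<j} g_{ij} dx_i ∧ dx_j, the exterior derivative is
  d(omega) = sum_{i<j} d(g_{ij}) ∧ dx_i ∧ dx_j = sum_{i<j, k} (∂g_{ij}/∂x_k) dx_k ∧ dx_i ∧ dx_j.
Expand each term, using dx_k ∧ dx_i ∧ dx_j = sgn(permutation) dx_{(a)} ∧ dx_{(b)} ∧ dx_{(c)} with (a < b < c) sorted:
  d(-3*w*x + 3*x^2 - 3*y*z) includes (∂/∂x)(-3*w*x + 3*x^2 - 3*y*z) dx = (-3*w + 6*x) dx, which multiplied by dy ∧ dz gives (-3*w + 6*x) dx ∧ dy ∧ dz
  d(-3*w*x + 3*x^2 - 3*y*z) includes (∂/∂w)(-3*w*x + 3*x^2 - 3*y*z) dw = (-3*x) dw, which multiplied by dy ∧ dz gives (-3*x) dy ∧ dz ∧ dw
  d(-3*w - 2*x*z + 2*y*z) includes (∂/∂x)(-3*w - 2*x*z + 2*y*z) dx = (-2*z) dx, which multiplied by dz ∧ dw gives (-2*z) dx ∧ dz ∧ dw
  d(-3*w - 2*x*z + 2*y*z) includes (∂/∂y)(-3*w - 2*x*z + 2*y*z) dy = (2*z) dy, which multiplied by dz ∧ dw gives (2*z) dy ∧ dz ∧ dw
Collecting like 3-forms: d(omega) = (-3*w + 6*x) dx ∧ dy ∧ dz + (-3*x + 2*z) dy ∧ dz ∧ dw + (-2*z) dx ∧ dz ∧ dw.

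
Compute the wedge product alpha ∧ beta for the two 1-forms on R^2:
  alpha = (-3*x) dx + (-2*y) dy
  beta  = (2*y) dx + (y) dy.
alpha ∧ beta = (y*(-3*x + 4*y)) dx ∧ dy

Distribute the wedge, using dx_i ∧ dx_j = -dx_j ∧ dx_i and dx_i ∧ dx_i = 0. For each pair (i, j) with i < j, the coefficient of dx_i ∧ dx_j in alpha ∧ beta is (alpha_i * beta_j - alpha_j * beta_i). Collecting: alpha ∧ beta = (y*(-3*x + 4*y)) dx ∧ dy.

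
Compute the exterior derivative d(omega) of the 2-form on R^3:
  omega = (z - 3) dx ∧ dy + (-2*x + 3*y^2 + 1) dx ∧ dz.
d(omega) = (1 - 6*y) dx ∧ dy ∧ dz

For a 2-form omega = sum_{i<j} g_{ij} dx_i ∧ dx_j, the exterior derivative is
  d(omega) = sum_{i<j} d(g_{ij}) ∧ dx_i ∧ dx_j = sum_{i<j, k} (∂g_{ij}/∂x_k) dx_k ∧ dx_i ∧ dx_j.
Expand each term, using dx_k ∧ dx_i ∧ dx_j = sgn(permutation) dx_{(a)} ∧ dx_{(b)} ∧ dx_{(c)} with (a < b < c) sorted:
  d(z - 3) includes (∂/∂z)(z - 3) dz = (1) dz, which multiplied by dx ∧ dy gives (1) dx ∧ dy ∧ dz
  d(-2*x + 3*y^2 + 1) includes (∂/∂y)(-2*x + 3*y^2 + 1) dy = (6*y) dy, which multiplied by dx ∧ dz gives (-6*y) dx ∧ dy ∧ dz
Collecting like 3-forms: d(omega) = (1 - 6*y) dx ∧ dy ∧ dz.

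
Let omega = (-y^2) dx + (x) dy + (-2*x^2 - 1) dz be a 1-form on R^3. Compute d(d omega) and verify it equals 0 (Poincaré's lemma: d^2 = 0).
d(d omega) = 0

Step 1: d omega = sum_{i<j} (∂f_j/∂x_i - ∂f_i/∂x_j) dx_i ∧ dx_j:
  coeff of dx ∧ dy: 2*y + 1
  coeff of dx ∧ dz: -4*x
  coeff of dy ∧ dz: 0
Step 2: Apply d again to each 2-form coefficient. The only possible 3-form in R^3 is dx ∧ dy ∧ dz, with coefficient
  ∂(coeff of dy∧dz)/∂x - ∂(coeff of dx∧dz)/∂y + ∂(coeff of dx∧dy)/∂z
  = ∂/∂x (0) - ∂/∂y (-4*x) + ∂/∂z (2*y + 1).
Each of these terms simplifies to sums of mixed partials that cancel in pairs. The result is 0 (by equality of mixed partials for smooth functions — Schwarz / Clairaut).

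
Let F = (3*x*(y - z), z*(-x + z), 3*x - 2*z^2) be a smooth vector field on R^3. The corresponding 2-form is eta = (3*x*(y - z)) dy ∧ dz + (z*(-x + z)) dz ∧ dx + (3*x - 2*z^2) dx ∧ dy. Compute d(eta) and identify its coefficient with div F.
d(eta) = (3*y - 7*z) dx ∧ dy ∧ dz; div F = 3*y - 7*z

For a 2-form in R^3 of the form above, applying d gives a 3-form with coefficient ∂P/∂x + ∂Q/∂y + ∂R/∂z:
  ∂P/∂x = 3*y - 3*z
  ∂Q/∂y = 0
  ∂R/∂z = -4*z
Sum = 3*y - 7*z, which is exactly div F.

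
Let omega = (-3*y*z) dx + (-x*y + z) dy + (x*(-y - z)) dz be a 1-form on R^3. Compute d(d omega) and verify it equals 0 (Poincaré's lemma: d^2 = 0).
d(d omega) = 0

Step 1: d omega = sum_{i<j} (∂f_j/∂x_i - ∂f_i/∂x_j) dx_i ∧ dx_j:
  coeff of dx ∧ dy: -y + 3*z
  coeff of dx ∧ dz: 2*y - z
  coeff of dy ∧ dz: -x - 1
Step 2: Apply d again to each 2-form coefficient. The only possible 3-form in R^3 is dx ∧ dy ∧ dz, with coefficient
  ∂(coeff of dy∧dz)/∂x - ∂(coeff of dx∧dz)/∂y + ∂(coeff of dx∧dy)/∂z
  = ∂/∂x (-x - 1) - ∂/∂y (2*y - z) + ∂/∂z (-y + 3*z).
Each of these terms simplifies to sums of mixed partials that cancel in pairs. The result is 0 (by equality of mixed partials for smooth functions — Schwarz / Clairaut).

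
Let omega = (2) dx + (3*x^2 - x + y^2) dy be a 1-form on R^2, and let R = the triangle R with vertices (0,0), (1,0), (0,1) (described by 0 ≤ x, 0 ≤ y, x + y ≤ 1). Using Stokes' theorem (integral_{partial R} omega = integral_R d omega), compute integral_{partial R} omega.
integral_(partial R) omega = 1/2

Stokes: integral_partial_R omega = integral_R d omega with d omega = (∂Q/∂x - ∂P/∂y) dx ∧ dy.
  ∂Q/∂x = 6*x - 1
  ∂P/∂y = 0
  integrand = ∂Q/∂x - ∂P/∂y = 6*x - 1.
Integrating over R: integral_0^1 integral_0^{1-x} (6*x - 1) dy dx = 1/2.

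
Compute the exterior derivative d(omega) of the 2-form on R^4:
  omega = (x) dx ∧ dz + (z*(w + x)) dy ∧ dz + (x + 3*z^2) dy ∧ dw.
d(omega) = (z) dx ∧ dy ∧ dz + (-5*z) dy ∧ dz ∧ dw + (1) dx ∧ dy ∧ dw

For a 2-form omega = sum_{i<j} g_{ij} dx_i ∧ dx_j, the exterior derivative is
  d(omega) = sum_{i<j} d(g_{ij}) ∧ dx_i ∧ dx_j = sum_{i<j, k} (∂g_{ij}/∂x_k) dx_k ∧ dx_i ∧ dx_j.
Expand each term, using dx_k ∧ dx_i ∧ dx_j = sgn(permutation) dx_{(a)} ∧ dx_{(b)} ∧ dx_{(c)} with (a < b < c) sorted:
  d(z*(w + x)) includes (∂/∂x)(z*(w + x)) dx = (z) dx, which multiplied by dy ∧ dz gives (z) dx ∧ dy ∧ dz
  d(z*(w + x)) includes (∂/∂w)(z*(w + x)) dw = (z) dw, which multiplied by dy ∧ dz gives (z) dy ∧ dz ∧ dw
  d(x + 3*z^2) includes (∂/∂x)(x + 3*z^2) dx = (1) dx, which multiplied by dy ∧ dw gives (1) dx ∧ dy ∧ dw
  d(x + 3*z^2) includes (∂/∂z)(x + 3*z^2) dz = (6*z) dz, which multiplied by dy ∧ dw gives (-6*z) dy ∧ dz ∧ dw
Collecting like 3-forms: d(omega) = (z) dx ∧ dy ∧ dz + (-5*z) dy ∧ dz ∧ dw + (1) dx ∧ dy ∧ dw.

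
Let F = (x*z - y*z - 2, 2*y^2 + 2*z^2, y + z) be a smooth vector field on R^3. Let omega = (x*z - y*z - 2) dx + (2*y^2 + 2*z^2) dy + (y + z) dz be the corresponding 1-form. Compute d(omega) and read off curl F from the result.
d(omega) = (1 - 4*z) dy ∧ dz + (x - y) dz ∧ dx + (z) dx ∧ dy; curl F = (1 - 4*z, x - y, z)

d omega = sum_{i<j} (∂f_j/∂x_i - ∂f_i/∂x_j) dx_i ∧ dx_j. Under the identification (dy ∧ dz, dz ∧ dx, dx ∧ dy) ↔ (e_x, e_y, e_z), the coefficients are exactly the components of curl F. Compute:
  ∂R/∂y - ∂Q/∂z = (1) - (4*z) = 1 - 4*z
  ∂P/∂z - ∂R/∂x = (x - y) - (0) = x - y
  ∂Q/∂x - ∂P/∂y = (0) - (-z) = z.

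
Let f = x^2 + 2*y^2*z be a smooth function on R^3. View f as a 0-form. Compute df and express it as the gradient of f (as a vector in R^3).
df = (2*x) dx + (4*y*z) dy + (2*y^2) dz; grad f = (2*x, 4*y*z, 2*y^2)

For a 0-form f, d f = (∂f/∂x) dx + (∂f/∂y) dy + (∂f/∂z) dz. The components of the vector representation are exactly the entries of grad f in Cartesian coordinates:
  ∂f/∂x = 2*x
  ∂f/∂y = 4*y*z
  ∂f/∂z = 2*y^2.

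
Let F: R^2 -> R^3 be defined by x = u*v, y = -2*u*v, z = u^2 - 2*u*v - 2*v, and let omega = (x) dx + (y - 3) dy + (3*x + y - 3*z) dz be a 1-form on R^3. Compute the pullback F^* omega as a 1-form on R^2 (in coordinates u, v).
F^* omega = (-6*u^3 + 20*u^2*v - 9*u*v^2 + 12*u*v - 12*v^2 + 6*v) du + (6*u^3 - 9*u^2*v + 6*u^2 - 26*u*v + 6*u - 12*v) dv

Using F^*(f dg) = (f ∘ F) d(g ∘ F), substitute each coordinate x_i by F_i(u, v) in f_i, and replace dx_i by d F_i = (∂F_i/∂u) du + (∂F_i/∂v) dv.
  For the x component: f_1(F) = u*v; d F_1 = (v) du + (u) dv
  For the y component: f_2(F) = -2*u*v - 3; d F_2 = (-2*v) du + (-2*u) dv
  For the z component: f_3(F) = -3*u^2 + 7*u*v + 6*v; d F_3 = (2*u - 2*v) du + (-2*u - 2) dv
Combining and collecting du, dv coefficients:
  coeff of du: -6*u^3 + 20*u^2*v - 9*u*v^2 + 12*u*v - 12*v^2 + 6*v
  coeff of dv: 6*u^3 - 9*u^2*v + 6*u^2 - 26*u*v + 6*u - 12*v
F^* omega = (-6*u^3 + 20*u^2*v - 9*u*v^2 + 12*u*v - 12*v^2 + 6*v) du + (6*u^3 - 9*u^2*v + 6*u^2 - 26*u*v + 6*u - 12*v) dv.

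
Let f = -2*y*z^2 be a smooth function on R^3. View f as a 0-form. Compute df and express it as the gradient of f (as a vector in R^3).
df = (0) dx + (-2*z^2) dy + (-4*y*z) dz; grad f = (0, -2*z^2, -4*y*z)

For a 0-form f, d f = (∂f/∂x) dx + (∂f/∂y) dy + (∂f/∂z) dz. The components of the vector representation are exactly the entries of grad f in Cartesian coordinates:
  ∂f/∂x = 0
  ∂f/∂y = -2*z^2
  ∂f/∂z = -4*y*z.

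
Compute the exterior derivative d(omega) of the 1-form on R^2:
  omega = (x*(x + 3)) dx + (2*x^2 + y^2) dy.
d(omega) = (4*x) dx ∧ dy

For a 1-form omega = sum_i f_i dx_i, the exterior derivative is
  d(omega) = sum_{i < j} (∂f_j/∂x_i - ∂f_i/∂x_j) dx_i ∧ dx_j.
  coefficient of dx ∧ dy: ∂f_2/∂x - ∂f_1/∂y = ∂(2*x^2 + y^2)/∂x - ∂(x*(x + 3))/∂y = 4*x
Assembling: d(omega) = (4*x) dx ∧ dy.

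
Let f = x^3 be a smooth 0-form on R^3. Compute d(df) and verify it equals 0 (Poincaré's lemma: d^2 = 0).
d(df) = 0

Step 1: df = sum_i (∂f/∂x_i) dx_i = (3*x^2) dx + (0) dy + (0) dz.
Step 2: Apply d again. Using the 1-form formula, the coefficient of dx ∧ dy in d(df) is ∂^2 f/∂x ∂y - ∂^2 f/∂y ∂x = (0) - (0) = 0 (equality of mixed partials for smooth f).
Similarly for dx ∧ dz and dy ∧ dz — all coefficients vanish. So d(df) = 0.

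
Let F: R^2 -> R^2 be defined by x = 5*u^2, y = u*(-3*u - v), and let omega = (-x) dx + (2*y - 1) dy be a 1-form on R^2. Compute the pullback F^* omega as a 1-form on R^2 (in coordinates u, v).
F^* omega = (-14*u^3 + 18*u^2*v + 2*u*v^2 + 6*u + v) du + (u*(6*u^2 + 2*u*v + 1)) dv

Using F^*(f dg) = (f ∘ F) d(g ∘ F), substitute each coordinate x_i by F_i(u, v) in f_i, and replace dx_i by d F_i = (∂F_i/∂u) du + (∂F_i/∂v) dv.
  For the x component: f_1(F) = -5*u^2; d F_1 = (10*u) du + (0) dv
  For the y component: f_2(F) = -6*u^2 - 2*u*v - 1; d F_2 = (-6*u - v) du + (-u) dv
Combining and collecting du, dv coefficients:
  coeff of du: -14*u^3 + 18*u^2*v + 2*u*v^2 + 6*u + v
  coeff of dv: u*(6*u^2 + 2*u*v + 1)
F^* omega = (-14*u^3 + 18*u^2*v + 2*u*v^2 + 6*u + v) du + (u*(6*u^2 + 2*u*v + 1)) dv.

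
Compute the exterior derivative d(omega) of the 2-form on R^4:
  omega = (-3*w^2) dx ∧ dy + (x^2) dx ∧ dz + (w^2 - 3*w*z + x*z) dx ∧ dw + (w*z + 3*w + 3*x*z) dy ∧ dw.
d(omega) = (-6*w + 3*z) dx ∧ dy ∧ dw + (3*w - x) dx ∧ dz ∧ dw + (-w - 3*x) dy ∧ dz ∧ dw

For a 2-form omega = sum_{i<j} g_{ij} dx_i ∧ dx_j, the exterior derivative is
  d(omega) = sum_{i<j} d(g_{ij}) ∧ dx_i ∧ dx_j = sum_{i<j, k} (∂g_{ij}/∂x_k) dx_k ∧ dx_i ∧ dx_j.
Expand each term, using dx_k ∧ dx_i ∧ dx_j = sgn(permutation) dx_{(a)} ∧ dx_{(b)} ∧ dx_{(c)} with (a < b < c) sorted:
  d(-3*w^2) includes (∂/∂w)(-3*w^2) dw = (-6*w) dw, which multiplied by dx ∧ dy gives (-6*w) dx ∧ dy ∧ dw
  d(w^2 - 3*w*z + x*z) includes (∂/∂z)(w^2 - 3*w*z + x*z) dz = (-3*w + x) dz, which multiplied by dx ∧ dw gives (3*w - x) dx ∧ dz ∧ dw
  d(w*z + 3*w + 3*x*z) includes (∂/∂x)(w*z + 3*w + 3*x*z) dx = (3*z) dx, which multiplied by dy ∧ dw gives (3*z) dx ∧ dy ∧ dw
  d(w*z + 3*w + 3*x*z) includes (∂/∂z)(w*z + 3*w + 3*x*z) dz = (w + 3*x) dz, which multiplied by dy ∧ dw gives (-w - 3*x) dy ∧ dz ∧ dw
Collecting like 3-forms: d(omega) = (-6*w + 3*z) dx ∧ dy ∧ dw + (3*w - x) dx ∧ dz ∧ dw + (-w - 3*x) dy ∧ dz ∧ dw.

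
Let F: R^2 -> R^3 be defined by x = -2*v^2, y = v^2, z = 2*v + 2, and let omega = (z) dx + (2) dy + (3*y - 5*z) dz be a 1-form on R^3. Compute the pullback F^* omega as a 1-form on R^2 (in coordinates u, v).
F^* omega = (-2*v^2 - 24*v - 20) dv

Using F^*(f dg) = (f ∘ F) d(g ∘ F), substitute each coordinate x_i by F_i(u, v) in f_i, and replace dx_i by d F_i = (∂F_i/∂u) du + (∂F_i/∂v) dv.
  For the x component: f_1(F) = 2*v + 2; d F_1 = (0) du + (-4*v) dv
  For the y component: f_2(F) = 2; d F_2 = (0) du + (2*v) dv
  For the z component: f_3(F) = 3*v^2 - 10*v - 10; d F_3 = (0) du + (2) dv
Combining and collecting du, dv coefficients:
  coeff of du: 0
  coeff of dv: -2*v^2 - 24*v - 20
F^* omega = (-2*v^2 - 24*v - 20) dv.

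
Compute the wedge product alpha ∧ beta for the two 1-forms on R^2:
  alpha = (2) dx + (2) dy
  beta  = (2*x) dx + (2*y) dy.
alpha ∧ beta = (-4*x + 4*y) dx ∧ dy

Distribute the wedge, using dx_i ∧ dx_j = -dx_j ∧ dx_i and dx_i ∧ dx_i = 0. For each pair (i, j) with i < j, the coefficient of dx_i ∧ dx_j in alpha ∧ beta is (alpha_i * beta_j - alpha_j * beta_i). Collecting: alpha ∧ beta = (-4*x + 4*y) dx ∧ dy.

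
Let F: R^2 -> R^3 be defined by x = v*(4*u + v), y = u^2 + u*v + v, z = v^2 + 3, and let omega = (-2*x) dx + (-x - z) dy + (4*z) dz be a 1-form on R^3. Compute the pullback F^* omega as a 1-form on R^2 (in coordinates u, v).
F^* omega = (-8*u^2*v - 40*u*v^2 - 6*u - 10*v^3 - 3*v) du + (-36*u^2*v - 26*u*v^2 - 4*u*v - 3*u + 4*v^3 - 2*v^2 + 24*v - 3) dv

Using F^*(f dg) = (f ∘ F) d(g ∘ F), substitute each coordinate x_i by F_i(u, v) in f_i, and replace dx_i by d F_i = (∂F_i/∂u) du + (∂F_i/∂v) dv.
  For the x component: f_1(F) = 2*v*(-4*u - v); d F_1 = (4*v) du + (4*u + 2*v) dv
  For the y component: f_2(F) = -4*u*v - 2*v^2 - 3; d F_2 = (2*u + v) du + (u + 1) dv
  For the z component: f_3(F) = 4*v^2 + 12; d F_3 = (0) du + (2*v) dv
Combining and collecting du, dv coefficients:
  coeff of du: -8*u^2*v - 40*u*v^2 - 6*u - 10*v^3 - 3*v
  coeff of dv: -36*u^2*v - 26*u*v^2 - 4*u*v - 3*u + 4*v^3 - 2*v^2 + 24*v - 3
F^* omega = (-8*u^2*v - 40*u*v^2 - 6*u - 10*v^3 - 3*v) du + (-36*u^2*v - 26*u*v^2 - 4*u*v - 3*u + 4*v^3 - 2*v^2 + 24*v - 3) dv.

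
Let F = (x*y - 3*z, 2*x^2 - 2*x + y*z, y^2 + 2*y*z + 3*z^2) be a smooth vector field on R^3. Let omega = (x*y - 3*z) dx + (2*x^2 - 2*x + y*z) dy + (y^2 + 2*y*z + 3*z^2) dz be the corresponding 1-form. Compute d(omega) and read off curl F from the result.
d(omega) = (y + 2*z) dy ∧ dz + (-3) dz ∧ dx + (3*x - 2) dx ∧ dy; curl F = (y + 2*z, -3, 3*x - 2)

d omega = sum_{i<j} (∂f_j/∂x_i - ∂f_i/∂x_j) dx_i ∧ dx_j. Under the identification (dy ∧ dz, dz ∧ dx, dx ∧ dy) ↔ (e_x, e_y, e_z), the coefficients are exactly the components of curl F. Compute:
  ∂R/∂y - ∂Q/∂z = (2*y + 2*z) - (y) = y + 2*z
  ∂P/∂z - ∂R/∂x = (-3) - (0) = -3
  ∂Q/∂x - ∂P/∂y = (4*x - 2) - (x) = 3*x - 2.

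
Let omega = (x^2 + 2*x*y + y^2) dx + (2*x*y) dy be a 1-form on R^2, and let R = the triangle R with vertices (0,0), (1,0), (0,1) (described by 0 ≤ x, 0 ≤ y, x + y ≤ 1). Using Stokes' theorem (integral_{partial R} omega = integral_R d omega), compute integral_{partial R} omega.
integral_(partial R) omega = -1/3

Stokes: integral_partial_R omega = integral_R d omega with d omega = (∂Q/∂x - ∂P/∂y) dx ∧ dy.
  ∂Q/∂x = 2*y
  ∂P/∂y = 2*x + 2*y
  integrand = ∂Q/∂x - ∂P/∂y = -2*x.
Integrating over R: integral_0^1 integral_0^{1-x} (-2*x) dy dx = -1/3.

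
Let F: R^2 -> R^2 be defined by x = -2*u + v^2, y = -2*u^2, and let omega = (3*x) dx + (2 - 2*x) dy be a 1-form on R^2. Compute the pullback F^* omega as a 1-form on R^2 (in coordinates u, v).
F^* omega = (-16*u^2 + 8*u*v^2 + 4*u - 6*v^2) du + (6*v*(-2*u + v^2)) dv

Using F^*(f dg) = (f ∘ F) d(g ∘ F), substitute each coordinate x_i by F_i(u, v) in f_i, and replace dx_i by d F_i = (∂F_i/∂u) du + (∂F_i/∂v) dv.
  For the x component: f_1(F) = -6*u + 3*v^2; d F_1 = (-2) du + (2*v) dv
  For the y component: f_2(F) = 4*u - 2*v^2 + 2; d F_2 = (-4*u) du + (0) dv
Combining and collecting du, dv coefficients:
  coeff of du: -16*u^2 + 8*u*v^2 + 4*u - 6*v^2
  coeff of dv: 6*v*(-2*u + v^2)
F^* omega = (-16*u^2 + 8*u*v^2 + 4*u - 6*v^2) du + (6*v*(-2*u + v^2)) dv.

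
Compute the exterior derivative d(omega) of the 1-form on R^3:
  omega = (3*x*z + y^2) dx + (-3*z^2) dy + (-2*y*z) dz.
d(omega) = (-2*y) dx ∧ dy + (-3*x) dx ∧ dz + (4*z) dy ∧ dz

For a 1-form omega = sum_i f_i dx_i, the exterior derivative is
  d(omega) = sum_{i < j} (∂f_j/∂x_i - ∂f_i/∂x_j) dx_i ∧ dx_j.
  coefficient of dx ∧ dy: ∂f_2/∂x - ∂f_1/∂y = ∂(-3*z^2)/∂x - ∂(3*x*z + y^2)/∂y = -2*y
  coefficient of dx ∧ dz: ∂f_3/∂x - ∂f_1/∂z = ∂(-2*y*z)/∂x - ∂(3*x*z + y^2)/∂z = -3*x
  coefficient of dy ∧ dz: ∂f_3/∂y - ∂f_2/∂z = ∂(-2*y*z)/∂y - ∂(-3*z^2)/∂z = 4*z
Assembling: d(omega) = (-2*y) dx ∧ dy + (-3*x) dx ∧ dz + (4*z) dy ∧ dz.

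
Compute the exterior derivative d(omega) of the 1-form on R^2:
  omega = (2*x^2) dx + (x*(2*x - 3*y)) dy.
d(omega) = (4*x - 3*y) dx ∧ dy

For a 1-form omega = sum_i f_i dx_i, the exterior derivative is
  d(omega) = sum_{i < j} (∂f_j/∂x_i - ∂f_i/∂x_j) dx_i ∧ dx_j.
  coefficient of dx ∧ dy: ∂f_2/∂x - ∂f_1/∂y = ∂(x*(2*x - 3*y))/∂x - ∂(2*x^2)/∂y = 4*x - 3*y
Assembling: d(omega) = (4*x - 3*y) dx ∧ dy.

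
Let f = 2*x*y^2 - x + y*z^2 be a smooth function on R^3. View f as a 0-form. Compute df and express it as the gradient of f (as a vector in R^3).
df = (2*y^2 - 1) dx + (4*x*y + z^2) dy + (2*y*z) dz; grad f = (2*y^2 - 1, 4*x*y + z^2, 2*y*z)

For a 0-form f, d f = (∂f/∂x) dx + (∂f/∂y) dy + (∂f/∂z) dz. The components of the vector representation are exactly the entries of grad f in Cartesian coordinates:
  ∂f/∂x = 2*y^2 - 1
  ∂f/∂y = 4*x*y + z^2
  ∂f/∂z = 2*y*z.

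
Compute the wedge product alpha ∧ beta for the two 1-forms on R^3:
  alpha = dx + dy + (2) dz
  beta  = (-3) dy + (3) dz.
alpha ∧ beta = (-3) dx ∧ dy + (3) dx ∧ dz + (9) dy ∧ dz

Distribute the wedge, using dx_i ∧ dx_j = -dx_j ∧ dx_i and dx_i ∧ dx_i = 0. For each pair (i, j) with i < j, the coefficient of dx_i ∧ dx_j in alpha ∧ beta is (alpha_i * beta_j - alpha_j * beta_i). Collecting: alpha ∧ beta = (-3) dx ∧ dy + (3) dx ∧ dz + (9) dy ∧ dz.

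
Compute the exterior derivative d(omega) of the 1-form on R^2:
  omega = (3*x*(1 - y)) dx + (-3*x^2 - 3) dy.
d(omega) = (-3*x) dx ∧ dy

For a 1-form omega = sum_i f_i dx_i, the exterior derivative is
  d(omega) = sum_{i < j} (∂f_j/∂x_i - ∂f_i/∂x_j) dx_i ∧ dx_j.
  coefficient of dx ∧ dy: ∂f_2/∂x - ∂f_1/∂y = ∂(-3*x^2 - 3)/∂x - ∂(3*x*(1 - y))/∂y = -3*x
Assembling: d(omega) = (-3*x) dx ∧ dy.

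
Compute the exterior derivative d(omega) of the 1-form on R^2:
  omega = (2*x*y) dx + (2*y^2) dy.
d(omega) = (-2*x) dx ∧ dy

For a 1-form omega = sum_i f_i dx_i, the exterior derivative is
  d(omega) = sum_{i < j} (∂f_j/∂x_i - ∂f_i/∂x_j) dx_i ∧ dx_j.
  coefficient of dx ∧ dy: ∂f_2/∂x - ∂f_1/∂y = ∂(2*y^2)/∂x - ∂(2*x*y)/∂y = -2*x
Assembling: d(omega) = (-2*x) dx ∧ dy.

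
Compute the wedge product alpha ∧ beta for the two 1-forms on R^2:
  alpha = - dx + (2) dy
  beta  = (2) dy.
alpha ∧ beta = (-2) dx ∧ dy

Distribute the wedge, using dx_i ∧ dx_j = -dx_j ∧ dx_i and dx_i ∧ dx_i = 0. For each pair (i, j) with i < j, the coefficient of dx_i ∧ dx_j in alpha ∧ beta is (alpha_i * beta_j - alpha_j * beta_i). Collecting: alpha ∧ beta = (-2) dx ∧ dy.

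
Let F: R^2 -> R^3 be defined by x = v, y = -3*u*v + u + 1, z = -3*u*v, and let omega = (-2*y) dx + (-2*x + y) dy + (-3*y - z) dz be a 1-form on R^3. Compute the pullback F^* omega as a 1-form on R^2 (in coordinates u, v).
F^* omega = (-27*u*v^2 + 3*u*v + u + 6*v^2 + 4*v + 1) du + (-27*u^2*v + 6*u^2 + 12*u*v + 4*u - 2) dv

Using F^*(f dg) = (f ∘ F) d(g ∘ F), substitute each coordinate x_i by F_i(u, v) in f_i, and replace dx_i by d F_i = (∂F_i/∂u) du + (∂F_i/∂v) dv.
  For the x component: f_1(F) = 6*u*v - 2*u - 2; d F_1 = (0) du + (1) dv
  For the y component: f_2(F) = -3*u*v + u - 2*v + 1; d F_2 = (1 - 3*v) du + (-3*u) dv
  For the z component: f_3(F) = 12*u*v - 3*u - 3; d F_3 = (-3*v) du + (-3*u) dv
Combining and collecting du, dv coefficients:
  coeff of du: -27*u*v^2 + 3*u*v + u + 6*v^2 + 4*v + 1
  coeff of dv: -27*u^2*v + 6*u^2 + 12*u*v + 4*u - 2
F^* omega = (-27*u*v^2 + 3*u*v + u + 6*v^2 + 4*v + 1) du + (-27*u^2*v + 6*u^2 + 12*u*v + 4*u - 2) dv.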